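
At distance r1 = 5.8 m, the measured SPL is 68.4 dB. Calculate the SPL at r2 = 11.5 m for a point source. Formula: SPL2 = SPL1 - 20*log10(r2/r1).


r2/r1 = 11.5/5.8 = 1.98276
Correction = 20*log10(1.98276) = 5.9454 dB
SPL2 = 68.4 - 5.9454 = 62.455 dB


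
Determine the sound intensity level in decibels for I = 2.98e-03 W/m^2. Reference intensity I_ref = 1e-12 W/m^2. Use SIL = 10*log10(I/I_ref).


I / I_ref = 2.98e-03 / 1e-12 = 2.98e+09
SIL = 10 * log10(2.98e+09) = 94.742 dB


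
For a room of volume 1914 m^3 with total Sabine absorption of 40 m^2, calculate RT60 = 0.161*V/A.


RT60 = 0.161 * 1914 / 40 = 7.7039 s


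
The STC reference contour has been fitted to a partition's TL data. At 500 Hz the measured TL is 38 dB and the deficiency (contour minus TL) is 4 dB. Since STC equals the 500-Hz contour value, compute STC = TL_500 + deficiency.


By ASTM E413, STC = value of the fitted reference contour at 500 Hz.
Contour value at 500 Hz = TL_500 + deficiency = 38 + 4 = 42
STC = 42


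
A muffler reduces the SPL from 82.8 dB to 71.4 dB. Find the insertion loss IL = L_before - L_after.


Insertion loss = SPL without muffler - SPL with muffler
IL = 82.8 - 71.4 = 11.4 dB


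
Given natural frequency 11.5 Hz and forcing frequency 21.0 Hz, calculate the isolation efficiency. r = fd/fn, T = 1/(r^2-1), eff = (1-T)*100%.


r = 21.0 / 11.5 = 1.82609
r^2 - 1 = 1.82609^2 - 1 = 2.3346
T = 1/2.3346 = 0.428339
Efficiency = (1 - 0.428339)*100 = 57.166 %


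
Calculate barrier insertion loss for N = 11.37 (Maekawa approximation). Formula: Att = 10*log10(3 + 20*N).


3 + 20*N = 3 + 20*11.37 = 230.4
Att = 10*log10(230.4) = 23.625 dB


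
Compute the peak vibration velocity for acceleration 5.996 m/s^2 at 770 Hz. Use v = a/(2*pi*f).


omega = 2*pi*f = 2*pi*770 = 4838.05 rad/s
v = a / omega = 5.996 / 4838.05 = 0.0012393 m/s


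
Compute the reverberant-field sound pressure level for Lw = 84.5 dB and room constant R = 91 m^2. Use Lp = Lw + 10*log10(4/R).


4/R = 4/91 = 0.043956
Lp = 84.5 + 10*log10(0.043956) = 70.93 dB


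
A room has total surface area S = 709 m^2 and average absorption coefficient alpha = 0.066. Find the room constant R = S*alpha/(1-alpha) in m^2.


R = 709 * 0.066 / (1 - 0.066) = 50.101 m^2


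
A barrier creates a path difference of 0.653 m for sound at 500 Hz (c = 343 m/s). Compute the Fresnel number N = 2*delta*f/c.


N = 2*delta*f/c = 2*delta/lambda, where lambda = c/f
lambda = 343 / 500 = 0.686 m
N = 2 * 0.653 / 0.686 = 1.9038


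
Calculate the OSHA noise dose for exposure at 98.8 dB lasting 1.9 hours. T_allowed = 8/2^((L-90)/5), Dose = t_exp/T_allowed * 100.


T_allowed = 8 / 2^((98.8 - 90)/5) = 2.36199 hr
Dose = 1.9 / 2.36199 * 100 = 80.441 %


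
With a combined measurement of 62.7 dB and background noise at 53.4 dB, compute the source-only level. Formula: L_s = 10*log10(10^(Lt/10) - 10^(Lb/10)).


10^(62.7/10) = 1.86209e+06
10^(53.4/10) = 218776
Difference = 1.86209e+06 - 218776 = 1.64331e+06
L_source = 10*log10(1.64331e+06) = 62.157 dB


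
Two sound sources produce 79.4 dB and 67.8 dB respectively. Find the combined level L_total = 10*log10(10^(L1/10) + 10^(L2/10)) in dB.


10^(79.4/10) = 8.70964e+07
10^(67.8/10) = 6.0256e+06
Sum = 8.70964e+07 + 6.0256e+06 = 9.3122e+07
L_total = 10*log10(9.3122e+07) = 79.691 dB


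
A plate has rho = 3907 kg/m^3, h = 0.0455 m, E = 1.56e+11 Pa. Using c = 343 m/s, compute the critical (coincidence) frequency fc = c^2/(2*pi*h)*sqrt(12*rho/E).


12*rho/E = 12*3907/1.56e+11 = 3.00538e-07
sqrt(12*rho/E) = sqrt(3.00538e-07) = 0.000548213
c^2/(2*pi*h) = 343^2/(2*pi*0.0455) = 411526
fc = 411526 * 0.000548213 = 225.6 Hz


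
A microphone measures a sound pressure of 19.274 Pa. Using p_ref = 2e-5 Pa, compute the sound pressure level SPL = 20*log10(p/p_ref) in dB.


p / p_ref = 19.274 / 2e-5 = 963700
SPL = 20 * log10(963700) = 119.68 dB


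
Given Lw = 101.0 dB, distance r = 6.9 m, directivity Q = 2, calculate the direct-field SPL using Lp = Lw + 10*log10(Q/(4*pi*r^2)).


4*pi*r^2 = 4*pi*6.9^2 = 598.285 m^2
Q / (4*pi*r^2) = 2 / 598.285 = 0.00334289
Lp = 101.0 + 10*log10(0.00334289) = 76.241 dB


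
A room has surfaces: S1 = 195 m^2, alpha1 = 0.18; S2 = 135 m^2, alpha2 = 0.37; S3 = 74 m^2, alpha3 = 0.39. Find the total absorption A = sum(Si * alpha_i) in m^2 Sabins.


195 * 0.18 = 35.1
135 * 0.37 = 49.95
74 * 0.39 = 28.86
A_total = 35.1 + 49.95 + 28.86 = 113.91 m^2


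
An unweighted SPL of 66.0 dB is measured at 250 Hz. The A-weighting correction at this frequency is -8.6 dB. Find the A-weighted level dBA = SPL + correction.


A-weighting table: 250 Hz -> -8.6 dB correction
SPL_A = SPL + correction = 66.0 + (-8.6) = 57.4 dBA


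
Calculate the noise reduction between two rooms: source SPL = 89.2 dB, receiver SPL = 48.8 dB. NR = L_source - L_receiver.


NR = L_source - L_receiver (difference between source and receiving room levels)
NR = 89.2 - 48.8 = 40.4 dB


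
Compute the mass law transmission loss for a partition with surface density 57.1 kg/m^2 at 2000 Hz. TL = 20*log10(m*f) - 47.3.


m * f = 57.1 * 2000 = 114200
20*log10(114200) = 101.153 dB
TL = 101.153 - 47.3 = 53.853 dB


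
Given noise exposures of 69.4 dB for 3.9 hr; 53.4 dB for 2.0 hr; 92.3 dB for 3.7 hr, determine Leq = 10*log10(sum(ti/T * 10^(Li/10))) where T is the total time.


T_total = 3.9 + 2.0 + 3.7 = 9.6 hr
(3.9/9.6) * 10^(69.4/10) = 3.53829e+06
(2.0/9.6) * 10^(53.4/10) = 45578.4
(3.7/9.6) * 10^(92.3/10) = 6.54531e+08
Sum = 3.53829e+06 + 45578.4 + 6.54531e+08 = 6.58115e+08
Leq = 10*log10(6.58115e+08) = 88.183 dB


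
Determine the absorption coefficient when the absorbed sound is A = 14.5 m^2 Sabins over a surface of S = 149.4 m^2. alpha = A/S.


Absorption coefficient = absorbed power / incident power
alpha = A / S = 14.5 / 149.4 = 0.097055


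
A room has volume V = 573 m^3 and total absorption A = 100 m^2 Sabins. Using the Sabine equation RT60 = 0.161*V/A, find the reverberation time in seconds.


RT60 = 0.161 * 573 / 100 = 0.92253 s


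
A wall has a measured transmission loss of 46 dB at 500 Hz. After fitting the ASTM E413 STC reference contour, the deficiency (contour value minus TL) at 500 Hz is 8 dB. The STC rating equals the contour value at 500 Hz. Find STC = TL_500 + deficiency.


By ASTM E413, STC = value of the fitted reference contour at 500 Hz.
Contour value at 500 Hz = TL_500 + deficiency = 46 + 8 = 54
STC = 54


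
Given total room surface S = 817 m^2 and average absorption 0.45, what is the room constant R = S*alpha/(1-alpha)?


R = 817 * 0.45 / (1 - 0.45) = 668.45 m^2


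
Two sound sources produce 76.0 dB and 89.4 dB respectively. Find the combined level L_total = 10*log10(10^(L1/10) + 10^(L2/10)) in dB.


10^(76.0/10) = 3.98107e+07
10^(89.4/10) = 8.70964e+08
Sum = 3.98107e+07 + 8.70964e+08 = 9.10775e+08
L_total = 10*log10(9.10775e+08) = 89.594 dB


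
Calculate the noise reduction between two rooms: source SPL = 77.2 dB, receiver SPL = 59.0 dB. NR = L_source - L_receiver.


NR = L_source - L_receiver (difference between source and receiving room levels)
NR = 77.2 - 59.0 = 18.2 dB


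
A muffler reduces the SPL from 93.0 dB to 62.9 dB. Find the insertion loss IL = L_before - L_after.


Insertion loss = SPL without muffler - SPL with muffler
IL = 93.0 - 62.9 = 30.1 dB


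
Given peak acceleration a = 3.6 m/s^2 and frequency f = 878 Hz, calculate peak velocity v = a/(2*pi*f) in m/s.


omega = 2*pi*f = 2*pi*878 = 5516.64 rad/s
v = a / omega = 3.6 / 5516.64 = 0.00065257 m/s


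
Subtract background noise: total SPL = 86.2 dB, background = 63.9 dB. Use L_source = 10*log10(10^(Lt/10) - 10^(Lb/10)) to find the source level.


10^(86.2/10) = 4.16869e+08
10^(63.9/10) = 2.45471e+06
Difference = 4.16869e+08 - 2.45471e+06 = 4.14414e+08
L_source = 10*log10(4.14414e+08) = 86.174 dB


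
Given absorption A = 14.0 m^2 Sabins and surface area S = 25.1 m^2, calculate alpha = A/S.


Absorption coefficient = absorbed power / incident power
alpha = A / S = 14.0 / 25.1 = 0.55777


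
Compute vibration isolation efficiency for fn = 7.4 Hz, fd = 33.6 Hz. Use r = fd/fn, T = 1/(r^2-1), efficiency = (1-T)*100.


r = 33.6 / 7.4 = 4.54054
r^2 - 1 = 4.54054^2 - 1 = 19.6165
T = 1/19.6165 = 0.0509775
Efficiency = (1 - 0.0509775)*100 = 94.902 %


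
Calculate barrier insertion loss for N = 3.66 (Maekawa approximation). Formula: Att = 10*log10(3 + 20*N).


3 + 20*N = 3 + 20*3.66 = 76.2
Att = 10*log10(76.2) = 18.82 dB


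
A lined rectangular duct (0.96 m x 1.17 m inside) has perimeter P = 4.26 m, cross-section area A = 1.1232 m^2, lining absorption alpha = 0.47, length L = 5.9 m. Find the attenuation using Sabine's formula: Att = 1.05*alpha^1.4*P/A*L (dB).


alpha^1.4 = 0.47^1.4 = 0.347486
Attenuation rate = 1.05 * alpha^1.4 * P / A
= 1.05 * 0.347486 * 4.26 / 1.1232 = 1.38382 dB/m
Total Att = 1.38382 * 5.9 = 8.1645 dB


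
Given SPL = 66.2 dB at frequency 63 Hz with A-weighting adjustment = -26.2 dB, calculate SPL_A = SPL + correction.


A-weighting table: 63 Hz -> -26.2 dB correction
SPL_A = SPL + correction = 66.2 + (-26.2) = 40 dBA


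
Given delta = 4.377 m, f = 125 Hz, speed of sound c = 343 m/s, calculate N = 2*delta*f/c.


N = 2*delta*f/c = 2*delta/lambda, where lambda = c/f
lambda = 343 / 125 = 2.744 m
N = 2 * 4.377 / 2.744 = 3.1902


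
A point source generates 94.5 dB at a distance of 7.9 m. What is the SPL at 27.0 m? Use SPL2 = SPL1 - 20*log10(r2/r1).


r2/r1 = 27.0/7.9 = 3.41772
Correction = 20*log10(3.41772) = 10.6747 dB
SPL2 = 94.5 - 10.6747 = 83.825 dB


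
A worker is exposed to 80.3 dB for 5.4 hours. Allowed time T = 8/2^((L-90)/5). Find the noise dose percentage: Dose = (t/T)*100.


T_allowed = 8 / 2^((80.3 - 90)/5) = 30.6965 hr
Dose = 5.4 / 30.6965 * 100 = 17.592 %


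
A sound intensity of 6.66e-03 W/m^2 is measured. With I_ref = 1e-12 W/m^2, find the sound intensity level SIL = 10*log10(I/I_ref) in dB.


I / I_ref = 6.66e-03 / 1e-12 = 6.66e+09
SIL = 10 * log10(6.66e+09) = 98.235 dB


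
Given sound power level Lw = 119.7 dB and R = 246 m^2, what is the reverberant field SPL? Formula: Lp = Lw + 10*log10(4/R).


4/R = 4/246 = 0.0162602
Lp = 119.7 + 10*log10(0.0162602) = 101.81 dB


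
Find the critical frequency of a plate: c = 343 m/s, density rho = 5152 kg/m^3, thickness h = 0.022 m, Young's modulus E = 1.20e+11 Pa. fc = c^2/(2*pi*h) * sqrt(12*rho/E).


12*rho/E = 12*5152/1.20e+11 = 5.152e-07
sqrt(12*rho/E) = sqrt(5.152e-07) = 0.000717774
c^2/(2*pi*h) = 343^2/(2*pi*0.022) = 851110
fc = 851110 * 0.000717774 = 610.9 Hz


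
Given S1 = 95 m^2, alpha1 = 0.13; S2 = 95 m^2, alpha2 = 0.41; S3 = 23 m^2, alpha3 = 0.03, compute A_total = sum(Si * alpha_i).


95 * 0.13 = 12.35
95 * 0.41 = 38.95
23 * 0.03 = 0.69
A_total = 12.35 + 38.95 + 0.69 = 51.99 m^2


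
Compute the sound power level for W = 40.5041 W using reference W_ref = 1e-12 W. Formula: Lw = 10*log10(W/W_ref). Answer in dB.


W / W_ref = 40.5041 / 1e-12 = 4.05041e+13
Lw = 10 * log10(4.05041e+13) = 136.07 dB


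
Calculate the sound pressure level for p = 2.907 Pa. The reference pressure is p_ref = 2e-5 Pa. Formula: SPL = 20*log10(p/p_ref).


p / p_ref = 2.907 / 2e-5 = 145350
SPL = 20 * log10(145350) = 103.25 dB


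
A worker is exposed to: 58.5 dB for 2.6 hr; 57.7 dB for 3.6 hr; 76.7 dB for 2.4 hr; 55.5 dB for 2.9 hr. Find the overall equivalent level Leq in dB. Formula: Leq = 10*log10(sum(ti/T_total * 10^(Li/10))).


T_total = 2.6 + 3.6 + 2.4 + 2.9 = 11.5 hr
(2.6/11.5) * 10^(58.5/10) = 160057
(3.6/11.5) * 10^(57.7/10) = 184334
(2.4/11.5) * 10^(76.7/10) = 9.76143e+06
(2.9/11.5) * 10^(55.5/10) = 89474.7
Sum = 160057 + 184334 + 9.76143e+06 + 89474.7 = 1.01953e+07
Leq = 10*log10(1.01953e+07) = 70.084 dB


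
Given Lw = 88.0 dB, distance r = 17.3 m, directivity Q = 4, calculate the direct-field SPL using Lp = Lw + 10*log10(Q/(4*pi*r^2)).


4*pi*r^2 = 4*pi*17.3^2 = 3760.99 m^2
Q / (4*pi*r^2) = 4 / 3760.99 = 0.00106355
Lp = 88.0 + 10*log10(0.00106355) = 58.268 dB


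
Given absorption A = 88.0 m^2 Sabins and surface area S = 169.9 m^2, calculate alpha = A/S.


Absorption coefficient = absorbed power / incident power
alpha = A / S = 88.0 / 169.9 = 0.51795


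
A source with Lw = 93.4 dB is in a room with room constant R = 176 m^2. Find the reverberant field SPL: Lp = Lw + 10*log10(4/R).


4/R = 4/176 = 0.0227273
Lp = 93.4 + 10*log10(0.0227273) = 76.965 dB


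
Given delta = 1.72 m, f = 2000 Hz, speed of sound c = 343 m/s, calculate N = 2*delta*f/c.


N = 2*delta*f/c = 2*delta/lambda, where lambda = c/f
lambda = 343 / 2000 = 0.1715 m
N = 2 * 1.72 / 0.1715 = 20.058


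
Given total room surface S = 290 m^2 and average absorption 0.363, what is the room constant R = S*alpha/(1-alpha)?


R = 290 * 0.363 / (1 - 0.363) = 165.26 m^2


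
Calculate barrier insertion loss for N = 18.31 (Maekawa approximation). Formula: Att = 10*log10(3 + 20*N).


3 + 20*N = 3 + 20*18.31 = 369.2
Att = 10*log10(369.2) = 25.673 dB


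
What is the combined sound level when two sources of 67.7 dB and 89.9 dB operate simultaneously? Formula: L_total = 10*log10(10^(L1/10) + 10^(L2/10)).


10^(67.7/10) = 5.88844e+06
10^(89.9/10) = 9.77237e+08
Sum = 5.88844e+06 + 9.77237e+08 = 9.83125e+08
L_total = 10*log10(9.83125e+08) = 89.926 dB


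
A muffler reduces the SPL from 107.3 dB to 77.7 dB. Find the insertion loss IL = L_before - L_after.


Insertion loss = SPL without muffler - SPL with muffler
IL = 107.3 - 77.7 = 29.6 dB


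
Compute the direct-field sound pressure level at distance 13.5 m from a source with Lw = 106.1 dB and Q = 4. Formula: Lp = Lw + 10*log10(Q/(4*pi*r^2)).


4*pi*r^2 = 4*pi*13.5^2 = 2290.22 m^2
Q / (4*pi*r^2) = 4 / 2290.22 = 0.00174656
Lp = 106.1 + 10*log10(0.00174656) = 78.522 dB


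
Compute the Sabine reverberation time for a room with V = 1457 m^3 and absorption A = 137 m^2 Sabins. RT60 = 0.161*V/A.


RT60 = 0.161 * 1457 / 137 = 1.7122 s


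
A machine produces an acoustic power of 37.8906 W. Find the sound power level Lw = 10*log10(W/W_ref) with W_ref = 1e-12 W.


W / W_ref = 37.8906 / 1e-12 = 3.78906e+13
Lw = 10 * log10(3.78906e+13) = 135.79 dB


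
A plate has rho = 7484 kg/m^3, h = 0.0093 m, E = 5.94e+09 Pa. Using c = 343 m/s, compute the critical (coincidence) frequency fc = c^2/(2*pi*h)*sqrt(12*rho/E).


12*rho/E = 12*7484/5.94e+09 = 1.51192e-05
sqrt(12*rho/E) = sqrt(1.51192e-05) = 0.00388834
c^2/(2*pi*h) = 343^2/(2*pi*0.0093) = 2.01338e+06
fc = 2.01338e+06 * 0.00388834 = 7828.7 Hz


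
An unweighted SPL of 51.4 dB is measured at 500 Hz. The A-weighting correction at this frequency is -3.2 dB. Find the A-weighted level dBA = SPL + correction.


A-weighting table: 500 Hz -> -3.2 dB correction
SPL_A = SPL + correction = 51.4 + (-3.2) = 48.2 dBA


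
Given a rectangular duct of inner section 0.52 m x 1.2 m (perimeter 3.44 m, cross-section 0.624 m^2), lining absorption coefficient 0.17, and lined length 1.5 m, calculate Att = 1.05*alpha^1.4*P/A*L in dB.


alpha^1.4 = 0.17^1.4 = 0.0836813
Attenuation rate = 1.05 * alpha^1.4 * P / A
= 1.05 * 0.0836813 * 3.44 / 0.624 = 0.484386 dB/m
Total Att = 0.484386 * 1.5 = 0.72658 dB


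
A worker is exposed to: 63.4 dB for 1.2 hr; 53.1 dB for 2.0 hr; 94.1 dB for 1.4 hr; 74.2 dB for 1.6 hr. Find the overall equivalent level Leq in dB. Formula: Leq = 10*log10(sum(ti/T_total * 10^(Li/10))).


T_total = 1.2 + 2.0 + 1.4 + 1.6 = 6.2 hr
(1.2/6.2) * 10^(63.4/10) = 423438
(2.0/6.2) * 10^(53.1/10) = 65862.5
(1.4/6.2) * 10^(94.1/10) = 5.80412e+08
(1.6/6.2) * 10^(74.2/10) = 6.78779e+06
Sum = 423438 + 65862.5 + 5.80412e+08 + 6.78779e+06 = 5.87689e+08
Leq = 10*log10(5.87689e+08) = 87.691 dB


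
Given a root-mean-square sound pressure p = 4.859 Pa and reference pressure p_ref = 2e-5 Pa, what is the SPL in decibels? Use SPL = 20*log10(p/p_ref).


p / p_ref = 4.859 / 2e-5 = 242950
SPL = 20 * log10(242950) = 107.71 dB


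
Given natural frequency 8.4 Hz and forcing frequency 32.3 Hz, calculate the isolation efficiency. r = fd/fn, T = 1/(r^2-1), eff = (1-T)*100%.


r = 32.3 / 8.4 = 3.84524
r^2 - 1 = 3.84524^2 - 1 = 13.7859
T = 1/13.7859 = 0.0725379
Efficiency = (1 - 0.0725379)*100 = 92.746 %


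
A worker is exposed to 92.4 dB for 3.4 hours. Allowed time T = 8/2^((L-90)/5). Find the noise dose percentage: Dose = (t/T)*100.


T_allowed = 8 / 2^((92.4 - 90)/5) = 5.73582 hr
Dose = 3.4 / 5.73582 * 100 = 59.277 %


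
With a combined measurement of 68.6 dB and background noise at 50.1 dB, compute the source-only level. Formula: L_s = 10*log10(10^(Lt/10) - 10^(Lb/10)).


10^(68.6/10) = 7.24436e+06
10^(50.1/10) = 102329
Difference = 7.24436e+06 - 102329 = 7.14203e+06
L_source = 10*log10(7.14203e+06) = 68.538 dB


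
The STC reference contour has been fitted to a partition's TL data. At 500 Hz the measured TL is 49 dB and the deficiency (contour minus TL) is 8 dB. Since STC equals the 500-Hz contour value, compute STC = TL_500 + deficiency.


By ASTM E413, STC = value of the fitted reference contour at 500 Hz.
Contour value at 500 Hz = TL_500 + deficiency = 49 + 8 = 57
STC = 57


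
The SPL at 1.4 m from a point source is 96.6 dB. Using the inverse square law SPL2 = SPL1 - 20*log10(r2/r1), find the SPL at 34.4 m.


r2/r1 = 34.4/1.4 = 24.5714
Correction = 20*log10(24.5714) = 27.8086 dB
SPL2 = 96.6 - 27.8086 = 68.791 dB


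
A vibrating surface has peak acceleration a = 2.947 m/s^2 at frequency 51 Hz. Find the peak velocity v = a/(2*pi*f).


omega = 2*pi*f = 2*pi*51 = 320.442 rad/s
v = a / omega = 2.947 / 320.442 = 0.0091967 m/s


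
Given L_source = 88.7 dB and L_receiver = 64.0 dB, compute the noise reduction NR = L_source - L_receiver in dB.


NR = L_source - L_receiver (difference between source and receiving room levels)
NR = 88.7 - 64.0 = 24.7 dB


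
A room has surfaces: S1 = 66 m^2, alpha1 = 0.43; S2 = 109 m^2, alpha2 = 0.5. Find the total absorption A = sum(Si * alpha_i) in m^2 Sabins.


66 * 0.43 = 28.38
109 * 0.5 = 54.5
A_total = 28.38 + 54.5 = 82.88 m^2


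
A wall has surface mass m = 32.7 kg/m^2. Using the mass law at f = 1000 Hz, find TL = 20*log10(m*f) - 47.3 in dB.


m * f = 32.7 * 1000 = 32700
20*log10(32700) = 90.291 dB
TL = 90.291 - 47.3 = 42.991 dB


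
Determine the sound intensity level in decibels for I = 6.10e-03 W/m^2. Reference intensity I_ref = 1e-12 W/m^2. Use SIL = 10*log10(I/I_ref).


I / I_ref = 6.10e-03 / 1e-12 = 6.1e+09
SIL = 10 * log10(6.1e+09) = 97.853 dB


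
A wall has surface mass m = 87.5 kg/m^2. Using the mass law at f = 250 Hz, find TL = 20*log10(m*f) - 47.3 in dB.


m * f = 87.5 * 250 = 21875
20*log10(21875) = 86.799 dB
TL = 86.799 - 47.3 = 39.499 dB


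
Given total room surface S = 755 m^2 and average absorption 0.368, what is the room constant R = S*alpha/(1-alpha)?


R = 755 * 0.368 / (1 - 0.368) = 439.62 m^2


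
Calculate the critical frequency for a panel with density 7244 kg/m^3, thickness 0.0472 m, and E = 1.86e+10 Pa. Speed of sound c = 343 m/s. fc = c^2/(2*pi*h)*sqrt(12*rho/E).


12*rho/E = 12*7244/1.86e+10 = 4.67355e-06
sqrt(12*rho/E) = sqrt(4.67355e-06) = 0.00216184
c^2/(2*pi*h) = 343^2/(2*pi*0.0472) = 396704
fc = 396704 * 0.00216184 = 857.61 Hz


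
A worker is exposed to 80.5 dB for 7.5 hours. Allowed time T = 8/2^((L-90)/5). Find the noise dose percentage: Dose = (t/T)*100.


T_allowed = 8 / 2^((80.5 - 90)/5) = 29.8571 hr
Dose = 7.5 / 29.8571 * 100 = 25.12 %


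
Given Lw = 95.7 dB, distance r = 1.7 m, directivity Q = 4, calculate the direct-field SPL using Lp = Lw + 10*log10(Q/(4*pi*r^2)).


4*pi*r^2 = 4*pi*1.7^2 = 36.3168 m^2
Q / (4*pi*r^2) = 4 / 36.3168 = 0.110142
Lp = 95.7 + 10*log10(0.110142) = 86.12 dB


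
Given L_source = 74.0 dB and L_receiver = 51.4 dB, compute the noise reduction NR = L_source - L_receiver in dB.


NR = L_source - L_receiver (difference between source and receiving room levels)
NR = 74.0 - 51.4 = 22.6 dB


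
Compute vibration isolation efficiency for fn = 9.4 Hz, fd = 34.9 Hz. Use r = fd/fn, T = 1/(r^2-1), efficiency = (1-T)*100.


r = 34.9 / 9.4 = 3.71277
r^2 - 1 = 3.71277^2 - 1 = 12.7847
T = 1/12.7847 = 0.0782185
Efficiency = (1 - 0.0782185)*100 = 92.178 %


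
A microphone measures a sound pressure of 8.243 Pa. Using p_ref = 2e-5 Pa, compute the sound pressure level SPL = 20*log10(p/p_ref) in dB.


p / p_ref = 8.243 / 2e-5 = 412150
SPL = 20 * log10(412150) = 112.3 dB


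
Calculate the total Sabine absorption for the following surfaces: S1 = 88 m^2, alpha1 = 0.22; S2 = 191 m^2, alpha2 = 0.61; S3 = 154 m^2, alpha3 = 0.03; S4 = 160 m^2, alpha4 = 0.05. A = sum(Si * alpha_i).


88 * 0.22 = 19.36
191 * 0.61 = 116.51
154 * 0.03 = 4.62
160 * 0.05 = 8
A_total = 19.36 + 116.51 + 4.62 + 8 = 148.49 m^2


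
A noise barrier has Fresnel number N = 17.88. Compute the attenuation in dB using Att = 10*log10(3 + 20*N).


3 + 20*N = 3 + 20*17.88 = 360.6
Att = 10*log10(360.6) = 25.57 dB


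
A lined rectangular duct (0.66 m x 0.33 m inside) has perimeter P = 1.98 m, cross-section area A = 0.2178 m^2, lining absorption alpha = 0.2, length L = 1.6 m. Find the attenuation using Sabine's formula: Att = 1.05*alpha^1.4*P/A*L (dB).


alpha^1.4 = 0.2^1.4 = 0.105061
Attenuation rate = 1.05 * alpha^1.4 * P / A
= 1.05 * 0.105061 * 1.98 / 0.2178 = 1.00286 dB/m
Total Att = 1.00286 * 1.6 = 1.6046 dB


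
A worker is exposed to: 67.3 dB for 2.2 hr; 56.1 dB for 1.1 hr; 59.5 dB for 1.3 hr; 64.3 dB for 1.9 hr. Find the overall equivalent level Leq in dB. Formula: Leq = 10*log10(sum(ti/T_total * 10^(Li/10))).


T_total = 2.2 + 1.1 + 1.3 + 1.9 = 6.5 hr
(2.2/6.5) * 10^(67.3/10) = 1.81765e+06
(1.1/6.5) * 10^(56.1/10) = 68941.3
(1.3/6.5) * 10^(59.5/10) = 178250
(1.9/6.5) * 10^(64.3/10) = 786756
Sum = 1.81765e+06 + 68941.3 + 178250 + 786756 = 2.8516e+06
Leq = 10*log10(2.8516e+06) = 64.551 dB


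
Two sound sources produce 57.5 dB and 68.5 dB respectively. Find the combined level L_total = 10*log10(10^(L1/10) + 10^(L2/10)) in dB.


10^(57.5/10) = 562341
10^(68.5/10) = 7.07946e+06
Sum = 562341 + 7.07946e+06 = 7.6418e+06
L_total = 10*log10(7.6418e+06) = 68.832 dB


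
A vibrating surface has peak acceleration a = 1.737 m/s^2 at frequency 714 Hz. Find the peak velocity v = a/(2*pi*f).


omega = 2*pi*f = 2*pi*714 = 4486.19 rad/s
v = a / omega = 1.737 / 4486.19 = 0.00038719 m/s


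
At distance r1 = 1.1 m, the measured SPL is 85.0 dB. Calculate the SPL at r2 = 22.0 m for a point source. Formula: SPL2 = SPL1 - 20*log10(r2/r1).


r2/r1 = 22.0/1.1 = 20
Correction = 20*log10(20) = 26.0206 dB
SPL2 = 85.0 - 26.0206 = 58.979 dB


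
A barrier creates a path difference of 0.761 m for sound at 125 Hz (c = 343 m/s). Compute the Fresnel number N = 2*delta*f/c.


N = 2*delta*f/c = 2*delta/lambda, where lambda = c/f
lambda = 343 / 125 = 2.744 m
N = 2 * 0.761 / 2.744 = 0.55466


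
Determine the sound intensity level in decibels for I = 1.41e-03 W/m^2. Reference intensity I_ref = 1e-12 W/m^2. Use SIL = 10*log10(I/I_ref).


I / I_ref = 1.41e-03 / 1e-12 = 1.41e+09
SIL = 10 * log10(1.41e+09) = 91.492 dB


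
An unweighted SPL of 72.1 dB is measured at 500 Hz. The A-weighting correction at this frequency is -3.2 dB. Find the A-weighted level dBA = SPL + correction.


A-weighting table: 500 Hz -> -3.2 dB correction
SPL_A = SPL + correction = 72.1 + (-3.2) = 68.9 dBA


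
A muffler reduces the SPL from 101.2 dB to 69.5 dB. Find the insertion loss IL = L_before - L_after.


Insertion loss = SPL without muffler - SPL with muffler
IL = 101.2 - 69.5 = 31.7 dB


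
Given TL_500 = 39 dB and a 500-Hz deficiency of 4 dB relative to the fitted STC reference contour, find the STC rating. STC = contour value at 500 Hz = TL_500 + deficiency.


By ASTM E413, STC = value of the fitted reference contour at 500 Hz.
Contour value at 500 Hz = TL_500 + deficiency = 39 + 4 = 43
STC = 43


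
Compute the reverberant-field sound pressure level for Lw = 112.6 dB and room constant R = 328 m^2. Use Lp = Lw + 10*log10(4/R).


4/R = 4/328 = 0.0121951
Lp = 112.6 + 10*log10(0.0121951) = 93.462 dB


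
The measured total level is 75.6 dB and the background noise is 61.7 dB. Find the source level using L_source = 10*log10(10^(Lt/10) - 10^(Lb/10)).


10^(75.6/10) = 3.63078e+07
10^(61.7/10) = 1.47911e+06
Difference = 3.63078e+07 - 1.47911e+06 = 3.48287e+07
L_source = 10*log10(3.48287e+07) = 75.419 dB


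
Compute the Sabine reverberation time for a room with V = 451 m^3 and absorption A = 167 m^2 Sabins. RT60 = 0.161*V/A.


RT60 = 0.161 * 451 / 167 = 0.4348 s


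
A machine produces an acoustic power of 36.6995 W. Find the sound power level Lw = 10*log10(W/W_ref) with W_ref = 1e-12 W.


W / W_ref = 36.6995 / 1e-12 = 3.66995e+13
Lw = 10 * log10(3.66995e+13) = 135.65 dB


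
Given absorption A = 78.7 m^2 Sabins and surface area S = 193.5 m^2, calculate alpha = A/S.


Absorption coefficient = absorbed power / incident power
alpha = A / S = 78.7 / 193.5 = 0.40672


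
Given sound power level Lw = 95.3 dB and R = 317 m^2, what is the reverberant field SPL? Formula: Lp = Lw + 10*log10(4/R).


4/R = 4/317 = 0.0126183
Lp = 95.3 + 10*log10(0.0126183) = 76.31 dB


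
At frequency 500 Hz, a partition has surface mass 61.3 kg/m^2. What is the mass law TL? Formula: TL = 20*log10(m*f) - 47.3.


m * f = 61.3 * 500 = 30650
20*log10(30650) = 89.7286 dB
TL = 89.7286 - 47.3 = 42.429 dB


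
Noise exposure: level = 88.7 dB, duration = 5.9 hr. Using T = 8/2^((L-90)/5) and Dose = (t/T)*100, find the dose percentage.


T_allowed = 8 / 2^((88.7 - 90)/5) = 9.57983 hr
Dose = 5.9 / 9.57983 * 100 = 61.588 %


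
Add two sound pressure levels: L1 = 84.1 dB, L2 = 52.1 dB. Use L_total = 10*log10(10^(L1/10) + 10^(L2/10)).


10^(84.1/10) = 2.5704e+08
10^(52.1/10) = 162181
Sum = 2.5704e+08 + 162181 = 2.57202e+08
L_total = 10*log10(2.57202e+08) = 84.103 dB


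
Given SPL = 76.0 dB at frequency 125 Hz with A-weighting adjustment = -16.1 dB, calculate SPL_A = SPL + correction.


A-weighting table: 125 Hz -> -16.1 dB correction
SPL_A = SPL + correction = 76.0 + (-16.1) = 59.9 dBA


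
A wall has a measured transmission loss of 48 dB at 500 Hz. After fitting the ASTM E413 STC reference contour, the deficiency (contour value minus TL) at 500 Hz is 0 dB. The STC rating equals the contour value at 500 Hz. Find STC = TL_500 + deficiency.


By ASTM E413, STC = value of the fitted reference contour at 500 Hz.
Contour value at 500 Hz = TL_500 + deficiency = 48 + 0 = 48
STC = 48


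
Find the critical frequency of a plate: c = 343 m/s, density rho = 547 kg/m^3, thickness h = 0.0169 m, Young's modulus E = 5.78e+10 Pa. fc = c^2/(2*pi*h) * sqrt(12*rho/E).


12*rho/E = 12*547/5.78e+10 = 1.13564e-07
sqrt(12*rho/E) = sqrt(1.13564e-07) = 0.000336993
c^2/(2*pi*h) = 343^2/(2*pi*0.0169) = 1.10795e+06
fc = 1.10795e+06 * 0.000336993 = 373.37 Hz


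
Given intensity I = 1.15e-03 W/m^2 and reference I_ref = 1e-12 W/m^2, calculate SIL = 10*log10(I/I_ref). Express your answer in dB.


I / I_ref = 1.15e-03 / 1e-12 = 1.15e+09
SIL = 10 * log10(1.15e+09) = 90.607 dB


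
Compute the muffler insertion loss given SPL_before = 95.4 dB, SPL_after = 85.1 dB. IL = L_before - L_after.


Insertion loss = SPL without muffler - SPL with muffler
IL = 95.4 - 85.1 = 10.3 dB


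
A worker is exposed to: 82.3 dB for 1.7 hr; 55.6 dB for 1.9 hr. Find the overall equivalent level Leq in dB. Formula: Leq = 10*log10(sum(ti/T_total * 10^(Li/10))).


T_total = 1.7 + 1.9 = 3.6 hr
(1.7/3.6) * 10^(82.3/10) = 8.01948e+07
(1.9/3.6) * 10^(55.6/10) = 191625
Sum = 8.01948e+07 + 191625 = 8.03864e+07
Leq = 10*log10(8.03864e+07) = 79.052 dB


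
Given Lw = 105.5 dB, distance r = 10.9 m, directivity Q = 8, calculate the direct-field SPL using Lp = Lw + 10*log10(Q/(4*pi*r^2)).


4*pi*r^2 = 4*pi*10.9^2 = 1493.01 m^2
Q / (4*pi*r^2) = 8 / 1493.01 = 0.0053583
Lp = 105.5 + 10*log10(0.0053583) = 82.79 dB


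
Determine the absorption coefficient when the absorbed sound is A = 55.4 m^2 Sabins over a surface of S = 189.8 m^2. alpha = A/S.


Absorption coefficient = absorbed power / incident power
alpha = A / S = 55.4 / 189.8 = 0.29189


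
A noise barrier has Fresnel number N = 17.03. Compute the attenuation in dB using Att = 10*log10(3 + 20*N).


3 + 20*N = 3 + 20*17.03 = 343.6
Att = 10*log10(343.6) = 25.361 dB


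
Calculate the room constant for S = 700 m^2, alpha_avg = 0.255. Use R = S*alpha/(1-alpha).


R = 700 * 0.255 / (1 - 0.255) = 239.6 m^2


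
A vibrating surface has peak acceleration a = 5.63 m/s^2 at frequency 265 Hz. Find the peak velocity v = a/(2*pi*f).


omega = 2*pi*f = 2*pi*265 = 1665.04 rad/s
v = a / omega = 5.63 / 1665.04 = 0.0033813 m/s


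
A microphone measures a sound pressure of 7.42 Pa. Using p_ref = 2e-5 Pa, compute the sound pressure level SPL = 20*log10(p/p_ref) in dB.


p / p_ref = 7.42 / 2e-5 = 371000
SPL = 20 * log10(371000) = 111.39 dB


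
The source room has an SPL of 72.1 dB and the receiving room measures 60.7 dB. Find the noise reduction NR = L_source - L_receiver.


NR = L_source - L_receiver (difference between source and receiving room levels)
NR = 72.1 - 60.7 = 11.4 dB


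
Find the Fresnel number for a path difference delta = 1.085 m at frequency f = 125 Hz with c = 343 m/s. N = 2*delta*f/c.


N = 2*delta*f/c = 2*delta/lambda, where lambda = c/f
lambda = 343 / 125 = 2.744 m
N = 2 * 1.085 / 2.744 = 0.79082


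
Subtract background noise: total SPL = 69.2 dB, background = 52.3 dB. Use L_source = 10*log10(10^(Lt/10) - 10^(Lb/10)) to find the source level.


10^(69.2/10) = 8.31764e+06
10^(52.3/10) = 169824
Difference = 8.31764e+06 - 169824 = 8.14782e+06
L_source = 10*log10(8.14782e+06) = 69.11 dB


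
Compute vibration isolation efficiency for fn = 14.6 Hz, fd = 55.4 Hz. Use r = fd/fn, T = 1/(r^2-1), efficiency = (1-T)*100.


r = 55.4 / 14.6 = 3.79452
r^2 - 1 = 3.79452^2 - 1 = 13.3984
T = 1/13.3984 = 0.0746358
Efficiency = (1 - 0.0746358)*100 = 92.536 %


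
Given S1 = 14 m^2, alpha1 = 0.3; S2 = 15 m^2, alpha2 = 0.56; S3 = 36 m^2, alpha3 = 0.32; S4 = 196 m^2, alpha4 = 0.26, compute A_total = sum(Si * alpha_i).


14 * 0.3 = 4.2
15 * 0.56 = 8.4
36 * 0.32 = 11.52
196 * 0.26 = 50.96
A_total = 4.2 + 8.4 + 11.52 + 50.96 = 75.08 m^2


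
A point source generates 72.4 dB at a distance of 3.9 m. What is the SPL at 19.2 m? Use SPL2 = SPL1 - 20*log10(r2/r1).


r2/r1 = 19.2/3.9 = 4.92308
Correction = 20*log10(4.92308) = 13.8447 dB
SPL2 = 72.4 - 13.8447 = 58.555 dB


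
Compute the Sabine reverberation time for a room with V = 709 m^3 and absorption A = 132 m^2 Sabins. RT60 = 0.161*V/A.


RT60 = 0.161 * 709 / 132 = 0.86477 s


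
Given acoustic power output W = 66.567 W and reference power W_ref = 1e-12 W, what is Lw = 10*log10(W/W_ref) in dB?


W / W_ref = 66.567 / 1e-12 = 6.6567e+13
Lw = 10 * log10(6.6567e+13) = 138.23 dB


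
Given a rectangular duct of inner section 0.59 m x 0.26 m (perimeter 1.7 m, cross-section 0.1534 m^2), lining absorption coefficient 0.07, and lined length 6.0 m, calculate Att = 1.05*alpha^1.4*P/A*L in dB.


alpha^1.4 = 0.07^1.4 = 0.0241622
Attenuation rate = 1.05 * alpha^1.4 * P / A
= 1.05 * 0.0241622 * 1.7 / 0.1534 = 0.281157 dB/m
Total Att = 0.281157 * 6.0 = 1.6869 dB


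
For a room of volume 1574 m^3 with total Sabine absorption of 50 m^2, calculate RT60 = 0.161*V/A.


RT60 = 0.161 * 1574 / 50 = 5.0683 s


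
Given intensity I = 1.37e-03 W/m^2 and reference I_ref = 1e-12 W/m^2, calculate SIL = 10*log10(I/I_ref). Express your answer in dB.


I / I_ref = 1.37e-03 / 1e-12 = 1.37e+09
SIL = 10 * log10(1.37e+09) = 91.367 dB


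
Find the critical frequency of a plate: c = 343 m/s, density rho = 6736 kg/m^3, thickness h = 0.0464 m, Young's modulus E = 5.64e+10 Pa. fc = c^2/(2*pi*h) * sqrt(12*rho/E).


12*rho/E = 12*6736/5.64e+10 = 1.43319e-06
sqrt(12*rho/E) = sqrt(1.43319e-06) = 0.00119716
c^2/(2*pi*h) = 343^2/(2*pi*0.0464) = 403544
fc = 403544 * 0.00119716 = 483.11 Hz


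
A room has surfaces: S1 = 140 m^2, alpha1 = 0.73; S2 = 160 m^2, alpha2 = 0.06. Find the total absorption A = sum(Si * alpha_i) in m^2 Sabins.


140 * 0.73 = 102.2
160 * 0.06 = 9.6
A_total = 102.2 + 9.6 = 111.8 m^2


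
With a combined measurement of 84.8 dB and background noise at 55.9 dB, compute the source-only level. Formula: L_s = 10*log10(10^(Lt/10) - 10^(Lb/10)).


10^(84.8/10) = 3.01995e+08
10^(55.9/10) = 389045
Difference = 3.01995e+08 - 389045 = 3.01606e+08
L_source = 10*log10(3.01606e+08) = 84.794 dB


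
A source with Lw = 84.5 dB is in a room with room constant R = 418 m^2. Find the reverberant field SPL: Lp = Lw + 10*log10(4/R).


4/R = 4/418 = 0.00956938
Lp = 84.5 + 10*log10(0.00956938) = 64.309 dB


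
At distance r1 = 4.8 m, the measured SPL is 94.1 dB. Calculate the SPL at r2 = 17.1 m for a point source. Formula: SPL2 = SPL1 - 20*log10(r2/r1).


r2/r1 = 17.1/4.8 = 3.5625
Correction = 20*log10(3.5625) = 11.0351 dB
SPL2 = 94.1 - 11.0351 = 83.065 dB


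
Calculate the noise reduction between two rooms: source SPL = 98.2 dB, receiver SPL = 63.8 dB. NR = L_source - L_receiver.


NR = L_source - L_receiver (difference between source and receiving room levels)
NR = 98.2 - 63.8 = 34.4 dB


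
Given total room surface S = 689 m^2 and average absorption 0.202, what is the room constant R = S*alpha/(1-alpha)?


R = 689 * 0.202 / (1 - 0.202) = 174.41 m^2


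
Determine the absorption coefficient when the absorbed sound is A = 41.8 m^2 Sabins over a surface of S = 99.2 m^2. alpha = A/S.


Absorption coefficient = absorbed power / incident power
alpha = A / S = 41.8 / 99.2 = 0.42137


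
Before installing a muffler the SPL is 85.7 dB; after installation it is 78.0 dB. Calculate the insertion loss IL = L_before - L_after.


Insertion loss = SPL without muffler - SPL with muffler
IL = 85.7 - 78.0 = 7.7 dB


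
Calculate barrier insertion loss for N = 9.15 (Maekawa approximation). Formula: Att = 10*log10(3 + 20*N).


3 + 20*N = 3 + 20*9.15 = 186
Att = 10*log10(186) = 22.695 dB


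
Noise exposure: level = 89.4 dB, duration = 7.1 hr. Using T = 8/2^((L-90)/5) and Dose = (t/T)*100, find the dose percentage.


T_allowed = 8 / 2^((89.4 - 90)/5) = 8.69388 hr
Dose = 7.1 / 8.69388 * 100 = 81.667 %


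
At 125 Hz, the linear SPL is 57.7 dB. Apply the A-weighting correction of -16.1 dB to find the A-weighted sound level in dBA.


A-weighting table: 125 Hz -> -16.1 dB correction
SPL_A = SPL + correction = 57.7 + (-16.1) = 41.6 dBA


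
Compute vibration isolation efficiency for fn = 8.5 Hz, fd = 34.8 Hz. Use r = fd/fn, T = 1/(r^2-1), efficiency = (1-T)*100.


r = 34.8 / 8.5 = 4.09412
r^2 - 1 = 4.09412^2 - 1 = 15.7618
T = 1/15.7618 = 0.0634445
Efficiency = (1 - 0.0634445)*100 = 93.656 %


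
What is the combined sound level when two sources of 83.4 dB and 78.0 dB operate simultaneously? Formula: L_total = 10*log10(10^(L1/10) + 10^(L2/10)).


10^(83.4/10) = 2.18776e+08
10^(78.0/10) = 6.30957e+07
Sum = 2.18776e+08 + 6.30957e+07 = 2.81872e+08
L_total = 10*log10(2.81872e+08) = 84.501 dB


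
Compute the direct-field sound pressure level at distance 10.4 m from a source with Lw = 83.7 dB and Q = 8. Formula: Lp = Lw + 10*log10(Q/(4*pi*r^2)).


4*pi*r^2 = 4*pi*10.4^2 = 1359.18 m^2
Q / (4*pi*r^2) = 8 / 1359.18 = 0.0058859
Lp = 83.7 + 10*log10(0.0058859) = 61.398 dB


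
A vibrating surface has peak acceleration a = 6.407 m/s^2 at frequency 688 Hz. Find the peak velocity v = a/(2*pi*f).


omega = 2*pi*f = 2*pi*688 = 4322.83 rad/s
v = a / omega = 6.407 / 4322.83 = 0.0014821 m/s


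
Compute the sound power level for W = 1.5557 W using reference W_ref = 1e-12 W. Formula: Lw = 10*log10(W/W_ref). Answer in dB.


W / W_ref = 1.5557 / 1e-12 = 1.5557e+12
Lw = 10 * log10(1.5557e+12) = 121.92 dB


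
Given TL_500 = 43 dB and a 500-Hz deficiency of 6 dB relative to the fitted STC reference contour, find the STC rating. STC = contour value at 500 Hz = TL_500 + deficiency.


By ASTM E413, STC = value of the fitted reference contour at 500 Hz.
Contour value at 500 Hz = TL_500 + deficiency = 43 + 6 = 49
STC = 49


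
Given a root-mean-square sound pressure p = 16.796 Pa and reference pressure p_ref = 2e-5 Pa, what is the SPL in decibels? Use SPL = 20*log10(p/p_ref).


p / p_ref = 16.796 / 2e-5 = 839800
SPL = 20 * log10(839800) = 118.48 dB


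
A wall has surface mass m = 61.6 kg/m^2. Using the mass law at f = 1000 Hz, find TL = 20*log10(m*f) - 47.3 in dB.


m * f = 61.6 * 1000 = 61600
20*log10(61600) = 95.7916 dB
TL = 95.7916 - 47.3 = 48.492 dB


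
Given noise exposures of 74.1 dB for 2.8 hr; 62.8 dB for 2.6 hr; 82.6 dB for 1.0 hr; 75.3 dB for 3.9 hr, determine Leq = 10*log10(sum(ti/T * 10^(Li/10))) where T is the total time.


T_total = 2.8 + 2.6 + 1.0 + 3.9 = 10.3 hr
(2.8/10.3) * 10^(74.1/10) = 6.98748e+06
(2.6/10.3) * 10^(62.8/10) = 480990
(1.0/10.3) * 10^(82.6/10) = 1.7667e+07
(3.9/10.3) * 10^(75.3/10) = 1.283e+07
Sum = 6.98748e+06 + 480990 + 1.7667e+07 + 1.283e+07 = 3.79655e+07
Leq = 10*log10(3.79655e+07) = 75.794 dB


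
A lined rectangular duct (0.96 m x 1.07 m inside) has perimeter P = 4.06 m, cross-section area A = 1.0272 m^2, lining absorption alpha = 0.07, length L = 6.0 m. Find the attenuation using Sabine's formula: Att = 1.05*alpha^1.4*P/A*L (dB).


alpha^1.4 = 0.07^1.4 = 0.0241622
Attenuation rate = 1.05 * alpha^1.4 * P / A
= 1.05 * 0.0241622 * 4.06 / 1.0272 = 0.100276 dB/m
Total Att = 0.100276 * 6.0 = 0.60166 dB


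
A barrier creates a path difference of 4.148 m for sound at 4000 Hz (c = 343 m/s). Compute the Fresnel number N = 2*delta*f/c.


N = 2*delta*f/c = 2*delta/lambda, where lambda = c/f
lambda = 343 / 4000 = 0.08575 m
N = 2 * 4.148 / 0.08575 = 96.746


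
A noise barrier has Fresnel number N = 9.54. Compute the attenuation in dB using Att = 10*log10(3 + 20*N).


3 + 20*N = 3 + 20*9.54 = 193.8
Att = 10*log10(193.8) = 22.874 dB


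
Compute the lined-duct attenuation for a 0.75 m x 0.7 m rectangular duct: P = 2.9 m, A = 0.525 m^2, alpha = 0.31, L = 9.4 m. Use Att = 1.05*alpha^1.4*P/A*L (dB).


alpha^1.4 = 0.31^1.4 = 0.194047
Attenuation rate = 1.05 * alpha^1.4 * P / A
= 1.05 * 0.194047 * 2.9 / 0.525 = 1.12547 dB/m
Total Att = 1.12547 * 9.4 = 10.579 dB


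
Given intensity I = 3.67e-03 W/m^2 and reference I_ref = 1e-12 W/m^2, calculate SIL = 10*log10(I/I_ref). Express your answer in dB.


I / I_ref = 3.67e-03 / 1e-12 = 3.67e+09
SIL = 10 * log10(3.67e+09) = 95.647 dB


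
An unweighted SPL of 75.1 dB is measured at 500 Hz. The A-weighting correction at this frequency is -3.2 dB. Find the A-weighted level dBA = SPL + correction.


A-weighting table: 500 Hz -> -3.2 dB correction
SPL_A = SPL + correction = 75.1 + (-3.2) = 71.9 dBA


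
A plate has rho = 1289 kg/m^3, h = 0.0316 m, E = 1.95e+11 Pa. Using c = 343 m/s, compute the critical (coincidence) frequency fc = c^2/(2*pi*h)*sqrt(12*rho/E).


12*rho/E = 12*1289/1.95e+11 = 7.93231e-08
sqrt(12*rho/E) = sqrt(7.93231e-08) = 0.000281644
c^2/(2*pi*h) = 343^2/(2*pi*0.0316) = 592545
fc = 592545 * 0.000281644 = 166.89 Hz


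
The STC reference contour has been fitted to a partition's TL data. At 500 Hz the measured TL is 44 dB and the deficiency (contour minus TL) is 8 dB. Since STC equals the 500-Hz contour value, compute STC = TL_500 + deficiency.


By ASTM E413, STC = value of the fitted reference contour at 500 Hz.
Contour value at 500 Hz = TL_500 + deficiency = 44 + 8 = 52
STC = 52


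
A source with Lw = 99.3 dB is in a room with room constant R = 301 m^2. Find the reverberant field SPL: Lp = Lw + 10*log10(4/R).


4/R = 4/301 = 0.013289
Lp = 99.3 + 10*log10(0.013289) = 80.535 dB
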